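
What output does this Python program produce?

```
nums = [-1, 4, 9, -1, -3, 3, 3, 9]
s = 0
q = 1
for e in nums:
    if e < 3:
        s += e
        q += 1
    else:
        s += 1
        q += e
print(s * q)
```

0

e=-1: <3, s = 0+(-1) = -1; q=2
e=4: not <3, s = (-1)+1 = 0; q=6
e=9: not <3, s = 0+1 = 1; q=15
e=-1: <3, s = 1+(-1) = 0; q=16
e=-3: <3, s = 0+(-3) = -3; q=17
e=3: not <3, s = (-3)+1 = -2; q=20
e=3: not <3, s = (-2)+1 = -1; q=23
e=9: not <3, s = (-1)+1 = 0; q=32
s*q = 0*32 = 0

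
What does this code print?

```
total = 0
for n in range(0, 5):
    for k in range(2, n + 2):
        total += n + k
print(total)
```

60

n=1,k=2: total = 0+3 = 3
n=2,k=2: total = 3+4 = 7
n=2,k=3: total = 7+5 = 12
n=3,k=2: total = 12+5 = 17
n=3,k=3: total = 17+6 = 23
n=3,k=4: total = 23+7 = 30
n=4,k=2: total = 30+6 = 36
n=4,k=3: total = 36+7 = 43
n=4,k=4: total = 43+8 = 51
n=4,k=5: total = 51+9 = 60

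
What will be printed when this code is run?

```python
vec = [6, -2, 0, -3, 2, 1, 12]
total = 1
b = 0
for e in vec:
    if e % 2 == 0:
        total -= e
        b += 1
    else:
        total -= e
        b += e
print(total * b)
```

e=6: even, total = 1-6 = -5; b=1
e=-2: even, total = (-5)-(-2) = -3; b=2
e=0: even, total = (-3)-0 = -3; b=3
e=-3: not even, total = (-3)-(-3) = 0; b=0
e=2: even, total = 0-2 = -2; b=1
e=1: not even, total = (-2)-1 = -3; b=2
e=12: even, total = (-3)-12 = -15; b=3
total*b = (-15)*3 = -45

-45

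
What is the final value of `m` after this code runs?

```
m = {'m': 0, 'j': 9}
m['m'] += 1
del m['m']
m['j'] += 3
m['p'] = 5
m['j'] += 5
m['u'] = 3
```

{'j': 17, 'p': 5, 'u': 3}

m['m'] = 0+1 = 1 → {'m': 1, 'j': 9}
del 'm' → {'j': 9}
m['j'] = 9+3 = 12 → {'j': 12}
m['p'] = 5 → {'j': 12, 'p': 5}
m['j'] = 12+5 = 17 → {'j': 17, 'p': 5}
m['u'] = 3 → {'j': 17, 'p': 5, 'u': 3}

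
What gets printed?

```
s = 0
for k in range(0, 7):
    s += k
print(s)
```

k=0: s = 0+0 = 0
k=1: s = 0+1 = 1
k=2: s = 1+2 = 3
k=3: s = 3+3 = 6
k=4: s = 6+4 = 10
k=5: s = 10+5 = 15
k=6: s = 15+6 = 21

21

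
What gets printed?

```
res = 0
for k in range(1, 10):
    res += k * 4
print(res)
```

k=1: res = 0+1*4 = 4
k=2: res = 4+2*4 = 12
k=3: res = 12+3*4 = 24
k=4: res = 24+4*4 = 40
k=5: res = 40+5*4 = 60
k=6: res = 60+6*4 = 84
k=7: res = 84+7*4 = 112
k=8: res = 112+8*4 = 144
k=9: res = 144+9*4 = 180

180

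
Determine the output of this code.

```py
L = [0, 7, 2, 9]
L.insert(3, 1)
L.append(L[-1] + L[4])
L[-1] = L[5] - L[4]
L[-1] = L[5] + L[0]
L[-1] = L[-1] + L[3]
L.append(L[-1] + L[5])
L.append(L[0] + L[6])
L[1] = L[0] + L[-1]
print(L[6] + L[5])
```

insert 1 at 3 → [0, 7, 2, 1, 9]
append L[-1]+L[4] = 9+9 = 18 → [0, 7, 2, 1, 9, 18]
L[-1] = L[5]-L[4] = 18-9 = 9 → [0, 7, 2, 1, 9, 9]
L[-1] = L[5]+L[0] = 9+0 = 9 → [0, 7, 2, 1, 9, 9]
L[-1] = L[-1]+L[3] = 9+1 = 10 → [0, 7, 2, 1, 9, 10]
append L[-1]+L[5] = 10+10 = 20 → [0, 7, 2, 1, 9, 10, 20]
append L[0]+L[6] = 0+20 = 20 → [0, 7, 2, 1, 9, 10, 20, 20]
L[1] = L[0]+L[-1] = 0+20 = 20 → [0, 20, 2, 1, 9, 10, 20, 20]
L[6]+L[5] = 20+10 = 30

30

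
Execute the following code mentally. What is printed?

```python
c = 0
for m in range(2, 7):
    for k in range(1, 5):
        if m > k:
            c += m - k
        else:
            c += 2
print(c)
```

m=2,k=1: 2>1, c = 0+1 = 1
m=2,k=2: not 2>2, c = 1+2 = 3
m=2,k=3: not 2>3, c = 3+2 = 5
m=2,k=4: not 2>4, c = 5+2 = 7
m=3,k=1: 3>1, c = 7+2 = 9
m=3,k=2: 3>2, c = 9+1 = 10
m=3,k=3: not 3>3, c = 10+2 = 12
m=3,k=4: not 3>4, c = 12+2 = 14
m=4,k=1: 4>1, c = 14+3 = 17
m=4,k=2: 4>2, c = 17+2 = 19
m=4,k=3: 4>3, c = 19+1 = 20
m=4,k=4: not 4>4, c = 20+2 = 22
m=5,k=1: 5>1, c = 22+4 = 26
m=5,k=2: 5>2, c = 26+3 = 29
m=5,k=3: 5>3, c = 29+2 = 31
m=5,k=4: 5>4, c = 31+1 = 32
m=6,k=1: 6>1, c = 32+5 = 37
m=6,k=2: 6>2, c = 37+4 = 41
m=6,k=3: 6>3, c = 41+3 = 44
m=6,k=4: 6>4, c = 44+2 = 46

46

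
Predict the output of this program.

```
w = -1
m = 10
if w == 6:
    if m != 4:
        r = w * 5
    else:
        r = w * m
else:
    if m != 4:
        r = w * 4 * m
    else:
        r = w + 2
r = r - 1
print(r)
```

-41

w=-1, m=10
w == 6 is False; m != 4 is True
→ r = w * 4 * m = -40
r = (-40)-1 = -41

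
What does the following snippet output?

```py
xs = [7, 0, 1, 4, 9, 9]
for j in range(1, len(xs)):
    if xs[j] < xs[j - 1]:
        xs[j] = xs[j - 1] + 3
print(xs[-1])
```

22

j=1: 0<7, xs[1] = 7+3 = 10 → [7, 10, 1, 4, 9, 9]
j=2: 1<10, xs[2] = 10+3 = 13 → [7, 10, 13, 4, 9, 9]
j=3: 4<13, xs[3] = 13+3 = 16 → [7, 10, 13, 16, 9, 9]
j=4: 9<16, xs[4] = 16+3 = 19 → [7, 10, 13, 16, 19, 9]
j=5: 9<19, xs[5] = 19+3 = 22 → [7, 10, 13, 16, 19, 22]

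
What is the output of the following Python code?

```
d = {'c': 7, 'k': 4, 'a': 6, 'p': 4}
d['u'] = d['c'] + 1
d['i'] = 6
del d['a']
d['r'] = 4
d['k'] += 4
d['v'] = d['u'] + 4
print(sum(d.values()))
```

d['u'] = d['c']+1 = 8 → {'c': 7, 'k': 4, 'a': 6, 'p': 4, 'u': 8}
d['i'] = 6 → {'c': 7, 'k': 4, 'a': 6, 'p': 4, 'u': 8, 'i': 6}
del 'a' → {'c': 7, 'k': 4, 'p': 4, 'u': 8, 'i': 6}
d['r'] = 4 → {'c': 7, 'k': 4, 'p': 4, 'u': 8, 'i': 6, 'r': 4}
d['k'] = 4+4 = 8 → {'c': 7, 'k': 8, 'p': 4, 'u': 8, 'i': 6, 'r': 4}
d['v'] = d['u']+4 = 12 → {'c': 7, 'k': 8, 'p': 4, 'u': 8, 'i': 6, 'r': 4, 'v': 12}
sum of values = 49

49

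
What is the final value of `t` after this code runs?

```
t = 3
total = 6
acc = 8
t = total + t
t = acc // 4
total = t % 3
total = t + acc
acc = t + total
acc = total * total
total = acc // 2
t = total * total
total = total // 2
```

2500

t = 6+3 = 9
t = 8//4 = 2
total = 2%3 = 2
total = 2+8 = 10
acc = 2+10 = 12
acc = 10*10 = 100
total = 100//2 = 50
t = 50*50 = 2500
total = 50//2 = 25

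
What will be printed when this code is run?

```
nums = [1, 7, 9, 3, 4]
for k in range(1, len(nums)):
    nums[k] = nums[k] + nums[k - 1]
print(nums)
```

k=1: nums[1] = 7+1 = 8 → [1, 8, 9, 3, 4]
k=2: nums[2] = 9+8 = 17 → [1, 8, 17, 3, 4]
k=3: nums[3] = 3+17 = 20 → [1, 8, 17, 20, 4]
k=4: nums[4] = 4+20 = 24 → [1, 8, 17, 20, 24]

[1, 8, 17, 20, 24]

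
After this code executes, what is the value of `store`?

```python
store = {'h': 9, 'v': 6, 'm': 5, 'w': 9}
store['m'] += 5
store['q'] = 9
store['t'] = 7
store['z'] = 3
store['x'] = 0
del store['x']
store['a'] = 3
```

{'h': 9, 'v': 6, 'm': 10, 'w': 9, 'q': 9, 't': 7, 'z': 3, 'a': 3}

store['m'] = 5+5 = 10 → {'h': 9, 'v': 6, 'm': 10, 'w': 9}
store['q'] = 9 → {'h': 9, 'v': 6, 'm': 10, 'w': 9, 'q': 9}
store['t'] = 7 → {'h': 9, 'v': 6, 'm': 10, 'w': 9, 'q': 9, 't': 7}
store['z'] = 3 → {'h': 9, 'v': 6, 'm': 10, 'w': 9, 'q': 9, 't': 7, 'z': 3}
store['x'] = 0 → {'h': 9, 'v': 6, 'm': 10, 'w': 9, 'q': 9, 't': 7, 'z': 3, 'x': 0}
del 'x' → {'h': 9, 'v': 6, 'm': 10, 'w': 9, 'q': 9, 't': 7, 'z': 3}
store['a'] = 3 → {'h': 9, 'v': 6, 'm': 10, 'w': 9, 'q': 9, 't': 7, 'z': 3, 'a': 3}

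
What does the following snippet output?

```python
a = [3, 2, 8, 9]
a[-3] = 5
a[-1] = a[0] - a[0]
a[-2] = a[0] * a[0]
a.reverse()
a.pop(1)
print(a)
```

a[-3] = 5 → [3, 5, 8, 9]
a[-1] = a[0]-a[0] = 3-3 = 0 → [3, 5, 8, 0]
a[-2] = a[0]*a[0] = 3*3 = 9 → [3, 5, 9, 0]
reverse → [0, 9, 5, 3]
pop(1) removes 9 → [0, 5, 3]

[0, 5, 3]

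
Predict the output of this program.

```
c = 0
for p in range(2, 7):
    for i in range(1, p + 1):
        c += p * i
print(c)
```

p=2,i=1: c = 0+2 = 2
p=2,i=2: c = 2+4 = 6
p=3,i=1: c = 6+3 = 9
p=3,i=2: c = 9+6 = 15
p=3,i=3: c = 15+9 = 24
p=4,i=1: c = 24+4 = 28
p=4,i=2: c = 28+8 = 36
p=4,i=3: c = 36+12 = 48
p=4,i=4: c = 48+16 = 64
p=5,i=1: c = 64+5 = 69
p=5,i=2: c = 69+10 = 79
p=5,i=3: c = 79+15 = 94
p=5,i=4: c = 94+20 = 114
p=5,i=5: c = 114+25 = 139
p=6,i=1: c = 139+6 = 145
p=6,i=2: c = 145+12 = 157
p=6,i=3: c = 157+18 = 175
p=6,i=4: c = 175+24 = 199
p=6,i=5: c = 199+30 = 229
p=6,i=6: c = 229+36 = 265

265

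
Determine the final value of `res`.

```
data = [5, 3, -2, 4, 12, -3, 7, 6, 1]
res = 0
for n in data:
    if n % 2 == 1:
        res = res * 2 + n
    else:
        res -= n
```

-17

n=5: odd, res = 0*2+5 = 5
n=3: odd, res = 5*2+3 = 13
n=-2: not odd, res = 13-(-2) = 15
n=4: not odd, res = 15-4 = 11
n=12: not odd, res = 11-12 = -1
n=-3: odd, res = (-1)*2+(-3) = -5
n=7: odd, res = (-5)*2+7 = -3
n=6: not odd, res = (-3)-6 = -9
n=1: odd, res = (-9)*2+1 = -17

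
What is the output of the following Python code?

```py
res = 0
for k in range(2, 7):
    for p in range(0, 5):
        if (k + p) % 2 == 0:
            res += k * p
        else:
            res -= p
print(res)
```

k=2,p=0: even sum, res = 0+0 = 0
k=2,p=1: odd sum, res = 0-1 = -1
k=2,p=2: even sum, res = (-1)+4 = 3
k=2,p=3: odd sum, res = 3-3 = 0
k=2,p=4: even sum, res = 0+8 = 8
k=3,p=0: odd sum, res = 8-0 = 8
k=3,p=1: even sum, res = 8+3 = 11
k=3,p=2: odd sum, res = 11-2 = 9
k=3,p=3: even sum, res = 9+9 = 18
k=3,p=4: odd sum, res = 18-4 = 14
k=4,p=0: even sum, res = 14+0 = 14
k=4,p=1: odd sum, res = 14-1 = 13
k=4,p=2: even sum, res = 13+8 = 21
k=4,p=3: odd sum, res = 21-3 = 18
k=4,p=4: even sum, res = 18+16 = 34
k=5,p=0: odd sum, res = 34-0 = 34
k=5,p=1: even sum, res = 34+5 = 39
k=5,p=2: odd sum, res = 39-2 = 37
k=5,p=3: even sum, res = 37+15 = 52
k=5,p=4: odd sum, res = 52-4 = 48
k=6,p=0: even sum, res = 48+0 = 48
k=6,p=1: odd sum, res = 48-1 = 47
k=6,p=2: even sum, res = 47+12 = 59
k=6,p=3: odd sum, res = 59-3 = 56
k=6,p=4: even sum, res = 56+24 = 80

80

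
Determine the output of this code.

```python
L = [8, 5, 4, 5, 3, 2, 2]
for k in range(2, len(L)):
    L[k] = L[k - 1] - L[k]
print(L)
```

[8, 5, 1, -4, -7, -9, -11]

k=2: L[2] = 5-4 = 1 → [8, 5, 1, 5, 3, 2, 2]
k=3: L[3] = 1-5 = -4 → [8, 5, 1, -4, 3, 2, 2]
k=4: L[4] = (-4)-3 = -7 → [8, 5, 1, -4, -7, 2, 2]
k=5: L[5] = (-7)-2 = -9 → [8, 5, 1, -4, -7, -9, 2]
k=6: L[6] = (-9)-2 = -11 → [8, 5, 1, -4, -7, -9, -11]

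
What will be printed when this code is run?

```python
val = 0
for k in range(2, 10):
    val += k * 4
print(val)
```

176

k=2: val = 0+2*4 = 8
k=3: val = 8+3*4 = 20
k=4: val = 20+4*4 = 36
k=5: val = 36+5*4 = 56
k=6: val = 56+6*4 = 80
k=7: val = 80+7*4 = 108
k=8: val = 108+8*4 = 140
k=9: val = 140+9*4 = 176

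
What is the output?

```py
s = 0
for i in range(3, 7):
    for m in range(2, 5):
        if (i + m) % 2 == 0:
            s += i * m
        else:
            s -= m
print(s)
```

66

i=3,m=2: odd sum, s = 0-2 = -2
i=3,m=3: even sum, s = (-2)+9 = 7
i=3,m=4: odd sum, s = 7-4 = 3
i=4,m=2: even sum, s = 3+8 = 11
i=4,m=3: odd sum, s = 11-3 = 8
i=4,m=4: even sum, s = 8+16 = 24
i=5,m=2: odd sum, s = 24-2 = 22
i=5,m=3: even sum, s = 22+15 = 37
i=5,m=4: odd sum, s = 37-4 = 33
i=6,m=2: even sum, s = 33+12 = 45
i=6,m=3: odd sum, s = 45-3 = 42
i=6,m=4: even sum, s = 42+24 = 66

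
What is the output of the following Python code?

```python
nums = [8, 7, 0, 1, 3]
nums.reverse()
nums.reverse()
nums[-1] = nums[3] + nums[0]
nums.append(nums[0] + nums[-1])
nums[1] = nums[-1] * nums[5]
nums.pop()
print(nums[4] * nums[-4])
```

reverse → [3, 1, 0, 7, 8]
reverse → [8, 7, 0, 1, 3]
nums[-1] = nums[3]+nums[0] = 1+8 = 9 → [8, 7, 0, 1, 9]
append nums[0]+nums[-1] = 8+9 = 17 → [8, 7, 0, 1, 9, 17]
nums[1] = nums[-1]*nums[5] = 17*17 = 289 → [8, 289, 0, 1, 9, 17]
pop() removes 17 → [8, 289, 0, 1, 9]
nums[4]*nums[-4] = 9*289 = 2601

2601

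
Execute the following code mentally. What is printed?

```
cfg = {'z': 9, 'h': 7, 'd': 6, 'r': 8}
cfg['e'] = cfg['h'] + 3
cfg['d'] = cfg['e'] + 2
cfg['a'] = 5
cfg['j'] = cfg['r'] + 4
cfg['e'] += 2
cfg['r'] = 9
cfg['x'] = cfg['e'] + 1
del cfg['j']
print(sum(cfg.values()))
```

67

cfg['e'] = cfg['h']+3 = 10 → {'z': 9, 'h': 7, 'd': 6, 'r': 8, 'e': 10}
cfg['d'] = cfg['e']+2 = 12 → {'z': 9, 'h': 7, 'd': 12, 'r': 8, 'e': 10}
cfg['a'] = 5 → {'z': 9, 'h': 7, 'd': 12, 'r': 8, 'e': 10, 'a': 5}
cfg['j'] = cfg['r']+4 = 12 → {'z': 9, 'h': 7, 'd': 12, 'r': 8, 'e': 10, 'a': 5, 'j': 12}
cfg['e'] = 10+2 = 12 → {'z': 9, 'h': 7, 'd': 12, 'r': 8, 'e': 12, 'a': 5, 'j': 12}
cfg['r'] = 9 → {'z': 9, 'h': 7, 'd': 12, 'r': 9, 'e': 12, 'a': 5, 'j': 12}
cfg['x'] = cfg['e']+1 = 13 → {'z': 9, 'h': 7, 'd': 12, 'r': 9, 'e': 12, 'a': 5, 'j': 12, 'x': 13}
del 'j' → {'z': 9, 'h': 7, 'd': 12, 'r': 9, 'e': 12, 'a': 5, 'x': 13}
sum of values = 67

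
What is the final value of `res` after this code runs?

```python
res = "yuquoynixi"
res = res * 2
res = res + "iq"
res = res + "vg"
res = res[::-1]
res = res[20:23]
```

repeat ×2 → 'yuquoynixiyuquoynixi'
+ 'iq' → 'yuquoynixiyuquoynixiiq'
+ 'vg' → 'yuquoynixiyuquoynixiiqvg'
reverse → 'gvqiixinyouquyixinyouquy'
slice [20:23] → 'uqu'

'uqu'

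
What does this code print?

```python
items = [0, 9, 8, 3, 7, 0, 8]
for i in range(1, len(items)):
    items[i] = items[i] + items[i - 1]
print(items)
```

[0, 9, 17, 20, 27, 27, 35]

i=1: items[1] = 9+0 = 9 → [0, 9, 8, 3, 7, 0, 8]
i=2: items[2] = 8+9 = 17 → [0, 9, 17, 3, 7, 0, 8]
i=3: items[3] = 3+17 = 20 → [0, 9, 17, 20, 7, 0, 8]
i=4: items[4] = 7+20 = 27 → [0, 9, 17, 20, 27, 0, 8]
i=5: items[5] = 0+27 = 27 → [0, 9, 17, 20, 27, 27, 8]
i=6: items[6] = 8+27 = 35 → [0, 9, 17, 20, 27, 27, 35]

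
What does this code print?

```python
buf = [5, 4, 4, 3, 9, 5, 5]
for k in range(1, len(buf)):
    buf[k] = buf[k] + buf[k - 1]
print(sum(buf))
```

133

k=1: buf[1] = 4+5 = 9 → [5, 9, 4, 3, 9, 5, 5]
k=2: buf[2] = 4+9 = 13 → [5, 9, 13, 3, 9, 5, 5]
k=3: buf[3] = 3+13 = 16 → [5, 9, 13, 16, 9, 5, 5]
k=4: buf[4] = 9+16 = 25 → [5, 9, 13, 16, 25, 5, 5]
k=5: buf[5] = 5+25 = 30 → [5, 9, 13, 16, 25, 30, 5]
k=6: buf[6] = 5+30 = 35 → [5, 9, 13, 16, 25, 30, 35]
sum = 133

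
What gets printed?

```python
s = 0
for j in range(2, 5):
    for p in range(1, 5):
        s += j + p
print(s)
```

j=2,p=1: s = 0+3 = 3
j=2,p=2: s = 3+4 = 7
j=2,p=3: s = 7+5 = 12
j=2,p=4: s = 12+6 = 18
j=3,p=1: s = 18+4 = 22
j=3,p=2: s = 22+5 = 27
j=3,p=3: s = 27+6 = 33
j=3,p=4: s = 33+7 = 40
j=4,p=1: s = 40+5 = 45
j=4,p=2: s = 45+6 = 51
j=4,p=3: s = 51+7 = 58
j=4,p=4: s = 58+8 = 66

66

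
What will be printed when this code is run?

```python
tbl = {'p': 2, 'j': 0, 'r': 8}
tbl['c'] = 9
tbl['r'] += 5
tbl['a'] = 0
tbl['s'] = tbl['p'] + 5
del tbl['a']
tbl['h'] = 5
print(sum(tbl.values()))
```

36

tbl['c'] = 9 → {'p': 2, 'j': 0, 'r': 8, 'c': 9}
tbl['r'] = 8+5 = 13 → {'p': 2, 'j': 0, 'r': 13, 'c': 9}
tbl['a'] = 0 → {'p': 2, 'j': 0, 'r': 13, 'c': 9, 'a': 0}
tbl['s'] = tbl['p']+5 = 7 → {'p': 2, 'j': 0, 'r': 13, 'c': 9, 'a': 0, 's': 7}
del 'a' → {'p': 2, 'j': 0, 'r': 13, 'c': 9, 's': 7}
tbl['h'] = 5 → {'p': 2, 'j': 0, 'r': 13, 'c': 9, 's': 7, 'h': 5}
sum of values = 36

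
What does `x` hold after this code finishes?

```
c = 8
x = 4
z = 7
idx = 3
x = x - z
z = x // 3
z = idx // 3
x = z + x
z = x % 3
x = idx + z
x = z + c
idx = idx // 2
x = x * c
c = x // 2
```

72

x = 4-7 = -3
z = (-3)//3 = -1
z = 3//3 = 1
x = 1+(-3) = -2
z = (-2)%3 = 1
x = 3+1 = 4
x = 1+8 = 9
idx = 3//2 = 1
x = 9*8 = 72
c = 72//2 = 36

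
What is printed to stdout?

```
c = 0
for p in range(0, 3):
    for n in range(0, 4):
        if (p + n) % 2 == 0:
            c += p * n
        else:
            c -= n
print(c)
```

p=0,n=0: even sum, c = 0+0 = 0
p=0,n=1: odd sum, c = 0-1 = -1
p=0,n=2: even sum, c = (-1)+0 = -1
p=0,n=3: odd sum, c = (-1)-3 = -4
p=1,n=0: odd sum, c = (-4)-0 = -4
p=1,n=1: even sum, c = (-4)+1 = -3
p=1,n=2: odd sum, c = (-3)-2 = -5
p=1,n=3: even sum, c = (-5)+3 = -2
p=2,n=0: even sum, c = (-2)+0 = -2
p=2,n=1: odd sum, c = (-2)-1 = -3
p=2,n=2: even sum, c = (-3)+4 = 1
p=2,n=3: odd sum, c = 1-3 = -2

-2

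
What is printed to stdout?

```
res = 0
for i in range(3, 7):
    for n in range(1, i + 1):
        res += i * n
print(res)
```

259

i=3,n=1: res = 0+3 = 3
i=3,n=2: res = 3+6 = 9
i=3,n=3: res = 9+9 = 18
i=4,n=1: res = 18+4 = 22
i=4,n=2: res = 22+8 = 30
i=4,n=3: res = 30+12 = 42
i=4,n=4: res = 42+16 = 58
i=5,n=1: res = 58+5 = 63
i=5,n=2: res = 63+10 = 73
i=5,n=3: res = 73+15 = 88
i=5,n=4: res = 88+20 = 108
i=5,n=5: res = 108+25 = 133
i=6,n=1: res = 133+6 = 139
i=6,n=2: res = 139+12 = 151
i=6,n=3: res = 151+18 = 169
i=6,n=4: res = 169+24 = 193
i=6,n=5: res = 193+30 = 223
i=6,n=6: res = 223+36 = 259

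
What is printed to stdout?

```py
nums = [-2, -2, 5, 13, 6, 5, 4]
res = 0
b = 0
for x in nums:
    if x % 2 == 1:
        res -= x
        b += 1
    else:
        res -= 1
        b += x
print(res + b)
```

x=-2: not odd, res = 0-1 = -1; b=-2
x=-2: not odd, res = (-1)-1 = -2; b=-4
x=5: odd, res = (-2)-5 = -7; b=-3
x=13: odd, res = (-7)-13 = -20; b=-2
x=6: not odd, res = (-20)-1 = -21; b=4
x=5: odd, res = (-21)-5 = -26; b=5
x=4: not odd, res = (-26)-1 = -27; b=9
res+b = (-27)+9 = -18

-18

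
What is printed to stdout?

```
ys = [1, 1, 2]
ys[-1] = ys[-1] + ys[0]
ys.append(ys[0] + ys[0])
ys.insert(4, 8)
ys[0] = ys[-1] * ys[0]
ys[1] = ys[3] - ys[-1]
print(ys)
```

ys[-1] = ys[-1]+ys[0] = 2+1 = 3 → [1, 1, 3]
append ys[0]+ys[0] = 1+1 = 2 → [1, 1, 3, 2]
insert 8 at 4 → [1, 1, 3, 2, 8]
ys[0] = ys[-1]*ys[0] = 8*1 = 8 → [8, 1, 3, 2, 8]
ys[1] = ys[3]-ys[-1] = 2-8 = -6 → [8, -6, 3, 2, 8]

[8, -6, 3, 2, 8]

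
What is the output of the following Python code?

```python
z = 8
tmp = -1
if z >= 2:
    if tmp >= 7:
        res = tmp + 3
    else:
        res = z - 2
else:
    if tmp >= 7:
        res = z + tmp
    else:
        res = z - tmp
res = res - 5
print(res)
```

z=8, tmp=-1
z >= 2 is True; tmp >= 7 is False
→ res = z - 2 = 6
res = 6-5 = 1

1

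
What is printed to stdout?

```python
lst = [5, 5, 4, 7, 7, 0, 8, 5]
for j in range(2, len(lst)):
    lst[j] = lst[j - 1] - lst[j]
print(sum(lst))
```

j=2: lst[2] = 5-4 = 1 → [5, 5, 1, 7, 7, 0, 8, 5]
j=3: lst[3] = 1-7 = -6 → [5, 5, 1, -6, 7, 0, 8, 5]
j=4: lst[4] = (-6)-7 = -13 → [5, 5, 1, -6, -13, 0, 8, 5]
j=5: lst[5] = (-13)-0 = -13 → [5, 5, 1, -6, -13, -13, 8, 5]
j=6: lst[6] = (-13)-8 = -21 → [5, 5, 1, -6, -13, -13, -21, 5]
j=7: lst[7] = (-21)-5 = -26 → [5, 5, 1, -6, -13, -13, -21, -26]
sum = -68

-68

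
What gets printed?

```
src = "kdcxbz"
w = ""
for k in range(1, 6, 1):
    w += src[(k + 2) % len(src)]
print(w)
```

xbzkd

k=1: add src[3]='x' → 'x'
k=2: add src[4]='b' → 'xb'
k=3: add src[5]='z' → 'xbz'
k=4: add src[0]='k' → 'xbzk'
k=5: add src[1]='d' → 'xbzkd'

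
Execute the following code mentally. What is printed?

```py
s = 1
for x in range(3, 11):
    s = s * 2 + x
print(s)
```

x=3: s = 1*2+3 = 5
x=4: s = 5*2+4 = 14
x=5: s = 14*2+5 = 33
x=6: s = 33*2+6 = 72
x=7: s = 72*2+7 = 151
x=8: s = 151*2+8 = 310
x=9: s = 310*2+9 = 629
x=10: s = 629*2+10 = 1268

1268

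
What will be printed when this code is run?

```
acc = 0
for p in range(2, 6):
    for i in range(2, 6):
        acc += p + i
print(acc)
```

112

p=2,i=2: acc = 0+4 = 4
p=2,i=3: acc = 4+5 = 9
p=2,i=4: acc = 9+6 = 15
p=2,i=5: acc = 15+7 = 22
p=3,i=2: acc = 22+5 = 27
p=3,i=3: acc = 27+6 = 33
p=3,i=4: acc = 33+7 = 40
p=3,i=5: acc = 40+8 = 48
p=4,i=2: acc = 48+6 = 54
p=4,i=3: acc = 54+7 = 61
p=4,i=4: acc = 61+8 = 69
p=4,i=5: acc = 69+9 = 78
p=5,i=2: acc = 78+7 = 85
p=5,i=3: acc = 85+8 = 93
p=5,i=4: acc = 93+9 = 102
p=5,i=5: acc = 102+10 = 112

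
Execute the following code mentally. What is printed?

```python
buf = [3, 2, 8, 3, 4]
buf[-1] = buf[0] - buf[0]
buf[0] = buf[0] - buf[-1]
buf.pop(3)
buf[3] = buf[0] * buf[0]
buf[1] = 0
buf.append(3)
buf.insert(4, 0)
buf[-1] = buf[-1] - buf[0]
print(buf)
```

[3, 0, 8, 9, 0, 0]

buf[-1] = buf[0]-buf[0] = 3-3 = 0 → [3, 2, 8, 3, 0]
buf[0] = buf[0]-buf[-1] = 3-0 = 3 → [3, 2, 8, 3, 0]
pop(3) removes 3 → [3, 2, 8, 0]
buf[3] = buf[0]*buf[0] = 3*3 = 9 → [3, 2, 8, 9]
buf[1] = 0 → [3, 0, 8, 9]
append 3 → [3, 0, 8, 9, 3]
insert 0 at 4 → [3, 0, 8, 9, 0, 3]
buf[-1] = buf[-1]-buf[0] = 3-3 = 0 → [3, 0, 8, 9, 0, 0]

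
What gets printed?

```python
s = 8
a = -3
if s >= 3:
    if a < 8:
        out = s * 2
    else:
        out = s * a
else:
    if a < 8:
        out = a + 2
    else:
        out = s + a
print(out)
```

16

s=8, a=-3
s >= 3 is True; a < 8 is True
→ out = s * 2 = 16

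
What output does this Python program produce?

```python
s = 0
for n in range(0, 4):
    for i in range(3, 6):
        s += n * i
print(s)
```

n=0,i=3: s = 0+0 = 0
n=0,i=4: s = 0+0 = 0
n=0,i=5: s = 0+0 = 0
n=1,i=3: s = 0+3 = 3
n=1,i=4: s = 3+4 = 7
n=1,i=5: s = 7+5 = 12
n=2,i=3: s = 12+6 = 18
n=2,i=4: s = 18+8 = 26
n=2,i=5: s = 26+10 = 36
n=3,i=3: s = 36+9 = 45
n=3,i=4: s = 45+12 = 57
n=3,i=5: s = 57+15 = 72

72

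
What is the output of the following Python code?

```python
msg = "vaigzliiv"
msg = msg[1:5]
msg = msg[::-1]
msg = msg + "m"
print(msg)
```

zgiam

slice [1:5] → 'aigz'
reverse → 'zgia'
+ 'm' → 'zgiam'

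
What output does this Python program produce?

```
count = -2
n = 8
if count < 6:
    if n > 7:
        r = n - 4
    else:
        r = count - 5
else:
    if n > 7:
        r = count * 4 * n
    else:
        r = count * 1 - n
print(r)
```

count=-2, n=8
count < 6 is True; n > 7 is True
→ r = n - 4 = 4

4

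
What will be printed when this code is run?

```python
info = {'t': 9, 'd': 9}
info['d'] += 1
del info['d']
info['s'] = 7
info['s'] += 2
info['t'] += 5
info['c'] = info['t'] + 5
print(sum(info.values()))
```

info['d'] = 9+1 = 10 → {'t': 9, 'd': 10}
del 'd' → {'t': 9}
info['s'] = 7 → {'t': 9, 's': 7}
info['s'] = 7+2 = 9 → {'t': 9, 's': 9}
info['t'] = 9+5 = 14 → {'t': 14, 's': 9}
info['c'] = info['t']+5 = 19 → {'t': 14, 's': 9, 'c': 19}
sum of values = 42

42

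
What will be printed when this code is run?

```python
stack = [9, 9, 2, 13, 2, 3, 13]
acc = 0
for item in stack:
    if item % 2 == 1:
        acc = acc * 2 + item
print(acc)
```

item=9: odd, acc = 0*2+9 = 9
item=9: odd, acc = 9*2+9 = 27
item=2: not odd
item=13: odd, acc = 27*2+13 = 67
item=2: not odd
item=3: odd, acc = 67*2+3 = 137
item=13: odd, acc = 137*2+13 = 287

287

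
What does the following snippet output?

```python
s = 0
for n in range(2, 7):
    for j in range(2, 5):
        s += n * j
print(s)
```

n=2,j=2: s = 0+4 = 4
n=2,j=3: s = 4+6 = 10
n=2,j=4: s = 10+8 = 18
n=3,j=2: s = 18+6 = 24
n=3,j=3: s = 24+9 = 33
n=3,j=4: s = 33+12 = 45
n=4,j=2: s = 45+8 = 53
n=4,j=3: s = 53+12 = 65
n=4,j=4: s = 65+16 = 81
n=5,j=2: s = 81+10 = 91
n=5,j=3: s = 91+15 = 106
n=5,j=4: s = 106+20 = 126
n=6,j=2: s = 126+12 = 138
n=6,j=3: s = 138+18 = 156
n=6,j=4: s = 156+24 = 180

180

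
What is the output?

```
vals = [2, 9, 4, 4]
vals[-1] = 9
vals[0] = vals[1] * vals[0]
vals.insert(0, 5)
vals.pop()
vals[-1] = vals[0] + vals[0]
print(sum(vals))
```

vals[-1] = 9 → [2, 9, 4, 9]
vals[0] = vals[1]*vals[0] = 9*2 = 18 → [18, 9, 4, 9]
insert 5 at 0 → [5, 18, 9, 4, 9]
pop() removes 9 → [5, 18, 9, 4]
vals[-1] = vals[0]+vals[0] = 5+5 = 10 → [5, 18, 9, 10]
sum = 42

42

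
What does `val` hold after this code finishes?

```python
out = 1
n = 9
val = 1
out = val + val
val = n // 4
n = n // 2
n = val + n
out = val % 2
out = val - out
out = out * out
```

out = 1+1 = 2
val = 9//4 = 2
n = 9//2 = 4
n = 2+4 = 6
out = 2%2 = 0
out = 2-0 = 2
out = 2*2 = 4

2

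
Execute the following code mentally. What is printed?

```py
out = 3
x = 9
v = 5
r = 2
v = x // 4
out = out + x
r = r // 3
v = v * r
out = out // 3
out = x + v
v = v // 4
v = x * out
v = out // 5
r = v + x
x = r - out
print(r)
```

10

v = 9//4 = 2
out = 3+9 = 12
r = 2//3 = 0
v = 2*0 = 0
out = 12//3 = 4
out = 9+0 = 9
v = 0//4 = 0
v = 9*9 = 81
v = 9//5 = 1
r = 1+9 = 10
x = 10-9 = 1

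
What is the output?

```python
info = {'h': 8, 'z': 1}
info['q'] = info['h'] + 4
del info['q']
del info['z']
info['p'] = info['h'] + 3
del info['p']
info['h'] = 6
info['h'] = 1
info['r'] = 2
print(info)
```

info['q'] = info['h']+4 = 12 → {'h': 8, 'z': 1, 'q': 12}
del 'q' → {'h': 8, 'z': 1}
del 'z' → {'h': 8}
info['p'] = info['h']+3 = 11 → {'h': 8, 'p': 11}
del 'p' → {'h': 8}
info['h'] = 6 → {'h': 6}
info['h'] = 1 → {'h': 1}
info['r'] = 2 → {'h': 1, 'r': 2}

{'h': 1, 'r': 2}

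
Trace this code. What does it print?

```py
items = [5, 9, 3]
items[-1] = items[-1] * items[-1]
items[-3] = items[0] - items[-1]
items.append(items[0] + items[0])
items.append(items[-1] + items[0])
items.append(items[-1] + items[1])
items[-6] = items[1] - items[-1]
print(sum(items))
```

7

items[-1] = items[-1]*items[-1] = 3*3 = 9 → [5, 9, 9]
items[-3] = items[0]-items[-1] = 5-9 = -4 → [-4, 9, 9]
append items[0]+items[0] = (-4)+(-4) = -8 → [-4, 9, 9, -8]
append items[-1]+items[0] = (-8)+(-4) = -12 → [-4, 9, 9, -8, -12]
append items[-1]+items[1] = (-12)+9 = -3 → [-4, 9, 9, -8, -12, -3]
items[-6] = items[1]-items[-1] = 9-(-3) = 12 → [12, 9, 9, -8, -12, -3]
sum = 7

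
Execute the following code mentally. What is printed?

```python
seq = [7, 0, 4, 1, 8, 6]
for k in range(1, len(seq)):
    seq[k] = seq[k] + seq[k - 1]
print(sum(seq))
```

k=1: seq[1] = 0+7 = 7 → [7, 7, 4, 1, 8, 6]
k=2: seq[2] = 4+7 = 11 → [7, 7, 11, 1, 8, 6]
k=3: seq[3] = 1+11 = 12 → [7, 7, 11, 12, 8, 6]
k=4: seq[4] = 8+12 = 20 → [7, 7, 11, 12, 20, 6]
k=5: seq[5] = 6+20 = 26 → [7, 7, 11, 12, 20, 26]
sum = 83

83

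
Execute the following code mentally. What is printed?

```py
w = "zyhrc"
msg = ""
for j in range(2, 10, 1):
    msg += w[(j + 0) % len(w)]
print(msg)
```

hrczyhrc

j=2: add w[2]='h' → 'h'
j=3: add w[3]='r' → 'hr'
j=4: add w[4]='c' → 'hrc'
j=5: add w[0]='z' → 'hrcz'
j=6: add w[1]='y' → 'hrczy'
j=7: add w[2]='h' → 'hrczyh'
j=8: add w[3]='r' → 'hrczyhr'
j=9: add w[4]='c' → 'hrczyhrc'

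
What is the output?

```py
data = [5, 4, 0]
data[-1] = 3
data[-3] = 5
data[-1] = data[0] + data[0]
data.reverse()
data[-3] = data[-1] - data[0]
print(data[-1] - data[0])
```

data[-1] = 3 → [5, 4, 3]
data[-3] = 5 → [5, 4, 3]
data[-1] = data[0]+data[0] = 5+5 = 10 → [5, 4, 10]
reverse → [10, 4, 5]
data[-3] = data[-1]-data[0] = 5-10 = -5 → [-5, 4, 5]
data[-1]-data[0] = 5-(-5) = 10

10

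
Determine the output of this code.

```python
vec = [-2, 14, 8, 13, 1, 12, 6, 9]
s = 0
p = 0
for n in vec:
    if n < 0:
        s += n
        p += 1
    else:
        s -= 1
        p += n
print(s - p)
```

n=-2: <0, s = 0+(-2) = -2; p=1
n=14: not <0, s = (-2)-1 = -3; p=15
n=8: not <0, s = (-3)-1 = -4; p=23
n=13: not <0, s = (-4)-1 = -5; p=36
n=1: not <0, s = (-5)-1 = -6; p=37
n=12: not <0, s = (-6)-1 = -7; p=49
n=6: not <0, s = (-7)-1 = -8; p=55
n=9: not <0, s = (-8)-1 = -9; p=64
s-p = (-9)-64 = -73

-73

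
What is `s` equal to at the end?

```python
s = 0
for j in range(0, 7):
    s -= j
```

-21

j=0: s = 0-0 = 0
j=1: s = 0-1 = -1
j=2: s = (-1)-2 = -3
j=3: s = (-3)-3 = -6
j=4: s = (-6)-4 = -10
j=5: s = (-10)-5 = -15
j=6: s = (-15)-6 = -21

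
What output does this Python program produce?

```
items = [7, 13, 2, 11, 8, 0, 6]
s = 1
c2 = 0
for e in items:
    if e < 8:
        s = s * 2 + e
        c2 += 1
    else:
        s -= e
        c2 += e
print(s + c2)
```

-58

e=7: <8, s = 1*2+7 = 9; c2=1
e=13: not <8, s = 9-13 = -4; c2=14
e=2: <8, s = (-4)*2+2 = -6; c2=15
e=11: not <8, s = (-6)-11 = -17; c2=26
e=8: not <8, s = (-17)-8 = -25; c2=34
e=0: <8, s = (-25)*2+0 = -50; c2=35
e=6: <8, s = (-50)*2+6 = -94; c2=36
s+c2 = (-94)+36 = -58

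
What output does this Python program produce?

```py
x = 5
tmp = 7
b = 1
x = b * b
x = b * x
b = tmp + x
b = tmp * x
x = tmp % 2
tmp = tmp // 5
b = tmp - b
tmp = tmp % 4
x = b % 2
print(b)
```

x = 1*1 = 1
x = 1*1 = 1
b = 7+1 = 8
b = 7*1 = 7
x = 7%2 = 1
tmp = 7//5 = 1
b = 1-7 = -6
tmp = 1%4 = 1
x = (-6)%2 = 0

-6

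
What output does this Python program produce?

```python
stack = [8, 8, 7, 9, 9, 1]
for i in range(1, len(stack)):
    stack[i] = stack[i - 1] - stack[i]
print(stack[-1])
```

-26

i=1: stack[1] = 8-8 = 0 → [8, 0, 7, 9, 9, 1]
i=2: stack[2] = 0-7 = -7 → [8, 0, -7, 9, 9, 1]
i=3: stack[3] = (-7)-9 = -16 → [8, 0, -7, -16, 9, 1]
i=4: stack[4] = (-16)-9 = -25 → [8, 0, -7, -16, -25, 1]
i=5: stack[5] = (-25)-1 = -26 → [8, 0, -7, -16, -25, -26]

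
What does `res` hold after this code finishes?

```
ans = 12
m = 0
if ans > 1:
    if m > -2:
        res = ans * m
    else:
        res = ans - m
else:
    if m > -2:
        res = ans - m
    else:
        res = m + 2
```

0

ans=12, m=0
ans > 1 is True; m > -2 is True
→ res = ans * m = 0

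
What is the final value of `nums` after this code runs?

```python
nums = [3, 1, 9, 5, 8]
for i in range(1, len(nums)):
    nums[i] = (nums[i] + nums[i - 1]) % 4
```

i=1: nums[1] = (1+3)%4 = 0 → [3, 0, 9, 5, 8]
i=2: nums[2] = (9+0)%4 = 1 → [3, 0, 1, 5, 8]
i=3: nums[3] = (5+1)%4 = 2 → [3, 0, 1, 2, 8]
i=4: nums[4] = (8+2)%4 = 2 → [3, 0, 1, 2, 2]

[3, 0, 1, 2, 2]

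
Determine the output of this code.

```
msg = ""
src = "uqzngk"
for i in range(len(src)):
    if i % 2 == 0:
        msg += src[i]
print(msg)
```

i=0: add 'u' → 'u'
i=1: skip
i=2: add 'z' → 'uz'
i=3: skip
i=4: add 'g' → 'uzg'
i=5: skip

uzg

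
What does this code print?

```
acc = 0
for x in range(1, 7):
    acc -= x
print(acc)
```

x=1: acc = 0-1 = -1
x=2: acc = (-1)-2 = -3
x=3: acc = (-3)-3 = -6
x=4: acc = (-6)-4 = -10
x=5: acc = (-10)-5 = -15
x=6: acc = (-15)-6 = -21

-21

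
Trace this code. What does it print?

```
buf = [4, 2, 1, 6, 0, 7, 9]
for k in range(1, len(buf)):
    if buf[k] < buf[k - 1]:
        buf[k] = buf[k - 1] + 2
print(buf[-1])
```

16

k=1: 2<4, buf[1] = 4+2 = 6 → [4, 6, 1, 6, 0, 7, 9]
k=2: 1<6, buf[2] = 6+2 = 8 → [4, 6, 8, 6, 0, 7, 9]
k=3: 6<8, buf[3] = 8+2 = 10 → [4, 6, 8, 10, 0, 7, 9]
k=4: 0<10, buf[4] = 10+2 = 12 → [4, 6, 8, 10, 12, 7, 9]
k=5: 7<12, buf[5] = 12+2 = 14 → [4, 6, 8, 10, 12, 14, 9]
k=6: 9<14, buf[6] = 14+2 = 16 → [4, 6, 8, 10, 12, 14, 16]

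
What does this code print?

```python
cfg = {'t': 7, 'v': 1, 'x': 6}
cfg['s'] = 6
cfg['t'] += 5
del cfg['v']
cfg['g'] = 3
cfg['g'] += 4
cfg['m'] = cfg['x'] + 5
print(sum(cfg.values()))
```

cfg['s'] = 6 → {'t': 7, 'v': 1, 'x': 6, 's': 6}
cfg['t'] = 7+5 = 12 → {'t': 12, 'v': 1, 'x': 6, 's': 6}
del 'v' → {'t': 12, 'x': 6, 's': 6}
cfg['g'] = 3 → {'t': 12, 'x': 6, 's': 6, 'g': 3}
cfg['g'] = 3+4 = 7 → {'t': 12, 'x': 6, 's': 6, 'g': 7}
cfg['m'] = cfg['x']+5 = 11 → {'t': 12, 'x': 6, 's': 6, 'g': 7, 'm': 11}
sum of values = 42

42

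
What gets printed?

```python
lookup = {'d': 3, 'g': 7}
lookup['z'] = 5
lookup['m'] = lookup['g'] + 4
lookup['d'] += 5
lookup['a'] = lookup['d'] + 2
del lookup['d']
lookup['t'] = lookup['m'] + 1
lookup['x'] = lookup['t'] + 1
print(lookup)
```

{'g': 7, 'z': 5, 'm': 11, 'a': 10, 't': 12, 'x': 13}

lookup['z'] = 5 → {'d': 3, 'g': 7, 'z': 5}
lookup['m'] = lookup['g']+4 = 11 → {'d': 3, 'g': 7, 'z': 5, 'm': 11}
lookup['d'] = 3+5 = 8 → {'d': 8, 'g': 7, 'z': 5, 'm': 11}
lookup['a'] = lookup['d']+2 = 10 → {'d': 8, 'g': 7, 'z': 5, 'm': 11, 'a': 10}
del 'd' → {'g': 7, 'z': 5, 'm': 11, 'a': 10}
lookup['t'] = lookup['m']+1 = 12 → {'g': 7, 'z': 5, 'm': 11, 'a': 10, 't': 12}
lookup['x'] = lookup['t']+1 = 13 → {'g': 7, 'z': 5, 'm': 11, 'a': 10, 't': 12, 'x': 13}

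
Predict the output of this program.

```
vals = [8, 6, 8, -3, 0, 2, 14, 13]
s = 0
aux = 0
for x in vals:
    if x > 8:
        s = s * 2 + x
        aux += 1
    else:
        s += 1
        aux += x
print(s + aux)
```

x=8: not >8, s = 0+1 = 1; aux=8
x=6: not >8, s = 1+1 = 2; aux=14
x=8: not >8, s = 2+1 = 3; aux=22
x=-3: not >8, s = 3+1 = 4; aux=19
x=0: not >8, s = 4+1 = 5; aux=19
x=2: not >8, s = 5+1 = 6; aux=21
x=14: >8, s = 6*2+14 = 26; aux=22
x=13: >8, s = 26*2+13 = 65; aux=23
s+aux = 65+23 = 88

88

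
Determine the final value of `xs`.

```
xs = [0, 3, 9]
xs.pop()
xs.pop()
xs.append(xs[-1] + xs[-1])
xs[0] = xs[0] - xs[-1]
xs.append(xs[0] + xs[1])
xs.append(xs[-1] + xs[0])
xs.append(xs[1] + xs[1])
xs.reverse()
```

pop() removes 9 → [0, 3]
pop() removes 3 → [0]
append xs[-1]+xs[-1] = 0+0 = 0 → [0, 0]
xs[0] = xs[0]-xs[-1] = 0-0 = 0 → [0, 0]
append xs[0]+xs[1] = 0+0 = 0 → [0, 0, 0]
append xs[-1]+xs[0] = 0+0 = 0 → [0, 0, 0, 0]
append xs[1]+xs[1] = 0+0 = 0 → [0, 0, 0, 0, 0]
reverse → [0, 0, 0, 0, 0]

[0, 0, 0, 0, 0]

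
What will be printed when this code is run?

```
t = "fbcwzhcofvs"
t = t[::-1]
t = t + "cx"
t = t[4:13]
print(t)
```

chzwcbfcx

reverse → 'svfochzwcbf'
+ 'cx' → 'svfochzwcbfcx'
slice [4:13] → 'chzwcbfcx'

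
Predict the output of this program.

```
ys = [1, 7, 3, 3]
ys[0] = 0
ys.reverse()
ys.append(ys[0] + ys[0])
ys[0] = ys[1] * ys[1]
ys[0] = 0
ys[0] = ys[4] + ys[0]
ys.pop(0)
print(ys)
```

[3, 7, 0, 6]

ys[0] = 0 → [0, 7, 3, 3]
reverse → [3, 3, 7, 0]
append ys[0]+ys[0] = 3+3 = 6 → [3, 3, 7, 0, 6]
ys[0] = ys[1]*ys[1] = 3*3 = 9 → [9, 3, 7, 0, 6]
ys[0] = 0 → [0, 3, 7, 0, 6]
ys[0] = ys[4]+ys[0] = 6+0 = 6 → [6, 3, 7, 0, 6]
pop(0) removes 6 → [3, 7, 0, 6]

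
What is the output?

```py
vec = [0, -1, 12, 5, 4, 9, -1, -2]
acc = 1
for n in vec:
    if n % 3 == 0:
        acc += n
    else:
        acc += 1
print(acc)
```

n=0: %3==0, acc = 1+0 = 1
n=-1: not %3==0, acc = 1+1 = 2
n=12: %3==0, acc = 2+12 = 14
n=5: not %3==0, acc = 14+1 = 15
n=4: not %3==0, acc = 15+1 = 16
n=9: %3==0, acc = 16+9 = 25
n=-1: not %3==0, acc = 25+1 = 26
n=-2: not %3==0, acc = 26+1 = 27

27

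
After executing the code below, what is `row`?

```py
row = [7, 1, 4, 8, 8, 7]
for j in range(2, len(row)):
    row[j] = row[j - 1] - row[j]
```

[7, 1, -3, -11, -19, -26]

j=2: row[2] = 1-4 = -3 → [7, 1, -3, 8, 8, 7]
j=3: row[3] = (-3)-8 = -11 → [7, 1, -3, -11, 8, 7]
j=4: row[4] = (-11)-8 = -19 → [7, 1, -3, -11, -19, 7]
j=5: row[5] = (-19)-7 = -26 → [7, 1, -3, -11, -19, -26]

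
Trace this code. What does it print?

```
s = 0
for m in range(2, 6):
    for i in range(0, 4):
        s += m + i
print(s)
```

80

m=2,i=0: s = 0+2 = 2
m=2,i=1: s = 2+3 = 5
m=2,i=2: s = 5+4 = 9
m=2,i=3: s = 9+5 = 14
m=3,i=0: s = 14+3 = 17
m=3,i=1: s = 17+4 = 21
m=3,i=2: s = 21+5 = 26
m=3,i=3: s = 26+6 = 32
m=4,i=0: s = 32+4 = 36
m=4,i=1: s = 36+5 = 41
m=4,i=2: s = 41+6 = 47
m=4,i=3: s = 47+7 = 54
m=5,i=0: s = 54+5 = 59
m=5,i=1: s = 59+6 = 65
m=5,i=2: s = 65+7 = 72
m=5,i=3: s = 72+8 = 80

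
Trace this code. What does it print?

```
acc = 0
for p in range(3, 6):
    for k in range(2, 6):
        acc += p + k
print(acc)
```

p=3,k=2: acc = 0+5 = 5
p=3,k=3: acc = 5+6 = 11
p=3,k=4: acc = 11+7 = 18
p=3,k=5: acc = 18+8 = 26
p=4,k=2: acc = 26+6 = 32
p=4,k=3: acc = 32+7 = 39
p=4,k=4: acc = 39+8 = 47
p=4,k=5: acc = 47+9 = 56
p=5,k=2: acc = 56+7 = 63
p=5,k=3: acc = 63+8 = 71
p=5,k=4: acc = 71+9 = 80
p=5,k=5: acc = 80+10 = 90

90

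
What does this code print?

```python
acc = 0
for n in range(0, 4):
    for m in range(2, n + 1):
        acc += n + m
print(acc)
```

n=2,m=2: acc = 0+4 = 4
n=3,m=2: acc = 4+5 = 9
n=3,m=3: acc = 9+6 = 15

15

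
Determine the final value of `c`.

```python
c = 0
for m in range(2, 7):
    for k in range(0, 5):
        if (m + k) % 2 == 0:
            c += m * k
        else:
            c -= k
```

80

m=2,k=0: even sum, c = 0+0 = 0
m=2,k=1: odd sum, c = 0-1 = -1
m=2,k=2: even sum, c = (-1)+4 = 3
m=2,k=3: odd sum, c = 3-3 = 0
m=2,k=4: even sum, c = 0+8 = 8
m=3,k=0: odd sum, c = 8-0 = 8
m=3,k=1: even sum, c = 8+3 = 11
m=3,k=2: odd sum, c = 11-2 = 9
m=3,k=3: even sum, c = 9+9 = 18
m=3,k=4: odd sum, c = 18-4 = 14
m=4,k=0: even sum, c = 14+0 = 14
m=4,k=1: odd sum, c = 14-1 = 13
m=4,k=2: even sum, c = 13+8 = 21
m=4,k=3: odd sum, c = 21-3 = 18
m=4,k=4: even sum, c = 18+16 = 34
m=5,k=0: odd sum, c = 34-0 = 34
m=5,k=1: even sum, c = 34+5 = 39
m=5,k=2: odd sum, c = 39-2 = 37
m=5,k=3: even sum, c = 37+15 = 52
m=5,k=4: odd sum, c = 52-4 = 48
m=6,k=0: even sum, c = 48+0 = 48
m=6,k=1: odd sum, c = 48-1 = 47
m=6,k=2: even sum, c = 47+12 = 59
m=6,k=3: odd sum, c = 59-3 = 56
m=6,k=4: even sum, c = 56+24 = 80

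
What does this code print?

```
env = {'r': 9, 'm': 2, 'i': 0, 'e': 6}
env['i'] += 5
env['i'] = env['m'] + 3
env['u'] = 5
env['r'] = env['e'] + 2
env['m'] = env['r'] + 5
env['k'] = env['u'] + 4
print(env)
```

{'r': 8, 'm': 13, 'i': 5, 'e': 6, 'u': 5, 'k': 9}

env['i'] = 0+5 = 5 → {'r': 9, 'm': 2, 'i': 5, 'e': 6}
env['i'] = env['m']+3 = 5 → {'r': 9, 'm': 2, 'i': 5, 'e': 6}
env['u'] = 5 → {'r': 9, 'm': 2, 'i': 5, 'e': 6, 'u': 5}
env['r'] = env['e']+2 = 8 → {'r': 8, 'm': 2, 'i': 5, 'e': 6, 'u': 5}
env['m'] = env['r']+5 = 13 → {'r': 8, 'm': 13, 'i': 5, 'e': 6, 'u': 5}
env['k'] = env['u']+4 = 9 → {'r': 8, 'm': 13, 'i': 5, 'e': 6, 'u': 5, 'k': 9}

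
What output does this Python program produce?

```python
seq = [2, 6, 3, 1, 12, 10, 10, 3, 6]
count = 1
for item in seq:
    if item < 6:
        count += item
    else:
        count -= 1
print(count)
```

5

item=2: <6, count = 1+2 = 3
item=6: not <6, count = 3-1 = 2
item=3: <6, count = 2+3 = 5
item=1: <6, count = 5+1 = 6
item=12: not <6, count = 6-1 = 5
item=10: not <6, count = 5-1 = 4
item=10: not <6, count = 4-1 = 3
item=3: <6, count = 3+3 = 6
item=6: not <6, count = 6-1 = 5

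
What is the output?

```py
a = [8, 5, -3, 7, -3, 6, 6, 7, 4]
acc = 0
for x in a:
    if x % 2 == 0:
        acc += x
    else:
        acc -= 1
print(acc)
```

x=8: even, acc = 0+8 = 8
x=5: not even, acc = 8-1 = 7
x=-3: not even, acc = 7-1 = 6
x=7: not even, acc = 6-1 = 5
x=-3: not even, acc = 5-1 = 4
x=6: even, acc = 4+6 = 10
x=6: even, acc = 10+6 = 16
x=7: not even, acc = 16-1 = 15
x=4: even, acc = 15+4 = 19

19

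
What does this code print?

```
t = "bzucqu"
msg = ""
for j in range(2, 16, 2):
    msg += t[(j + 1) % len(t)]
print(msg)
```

cuzcuzc

j=2: add t[3]='c' → 'c'
j=4: add t[5]='u' → 'cu'
j=6: add t[1]='z' → 'cuz'
j=8: add t[3]='c' → 'cuzc'
j=10: add t[5]='u' → 'cuzcu'
j=12: add t[1]='z' → 'cuzcuz'
j=14: add t[3]='c' → 'cuzcuzc'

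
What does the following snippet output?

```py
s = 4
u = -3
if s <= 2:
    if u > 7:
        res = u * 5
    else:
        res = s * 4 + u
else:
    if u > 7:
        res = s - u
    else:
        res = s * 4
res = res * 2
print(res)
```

32

s=4, u=-3
s <= 2 is False; u > 7 is False
→ res = s * 4 = 16
res = 16*2 = 32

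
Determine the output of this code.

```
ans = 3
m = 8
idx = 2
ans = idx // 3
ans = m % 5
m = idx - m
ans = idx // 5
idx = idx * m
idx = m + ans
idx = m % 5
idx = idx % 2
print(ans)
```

0

ans = 2//3 = 0
ans = 8%5 = 3
m = 2-8 = -6
ans = 2//5 = 0
idx = 2*(-6) = -12
idx = (-6)+0 = -6
idx = (-6)%5 = 4
idx = 4%2 = 0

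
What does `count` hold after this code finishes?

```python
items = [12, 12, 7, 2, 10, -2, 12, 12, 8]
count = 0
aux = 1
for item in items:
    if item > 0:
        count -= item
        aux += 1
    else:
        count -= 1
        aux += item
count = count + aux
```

item=12: >0, count = 0-12 = -12; aux=2
item=12: >0, count = (-12)-12 = -24; aux=3
item=7: >0, count = (-24)-7 = -31; aux=4
item=2: >0, count = (-31)-2 = -33; aux=5
item=10: >0, count = (-33)-10 = -43; aux=6
item=-2: not >0, count = (-43)-1 = -44; aux=4
item=12: >0, count = (-44)-12 = -56; aux=5
item=12: >0, count = (-56)-12 = -68; aux=6
item=8: >0, count = (-68)-8 = -76; aux=7
count+aux = (-76)+7 = -69

-69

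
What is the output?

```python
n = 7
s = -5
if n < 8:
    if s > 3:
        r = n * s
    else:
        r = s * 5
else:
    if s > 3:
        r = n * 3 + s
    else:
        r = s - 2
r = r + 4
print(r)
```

n=7, s=-5
n < 8 is True; s > 3 is False
→ r = s * 5 = -25
r = (-25)+4 = -21

-21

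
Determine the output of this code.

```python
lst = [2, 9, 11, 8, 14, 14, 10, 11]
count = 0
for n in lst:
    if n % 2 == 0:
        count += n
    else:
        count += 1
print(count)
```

n=2: even, count = 0+2 = 2
n=9: not even, count = 2+1 = 3
n=11: not even, count = 3+1 = 4
n=8: even, count = 4+8 = 12
n=14: even, count = 12+14 = 26
n=14: even, count = 26+14 = 40
n=10: even, count = 40+10 = 50
n=11: not even, count = 50+1 = 51

51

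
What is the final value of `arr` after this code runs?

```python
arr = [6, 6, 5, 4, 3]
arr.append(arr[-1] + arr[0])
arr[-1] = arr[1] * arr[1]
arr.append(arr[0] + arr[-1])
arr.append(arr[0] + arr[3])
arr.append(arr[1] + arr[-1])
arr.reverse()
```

[16, 10, 42, 36, 3, 4, 5, 6, 6]

append arr[-1]+arr[0] = 3+6 = 9 → [6, 6, 5, 4, 3, 9]
arr[-1] = arr[1]*arr[1] = 6*6 = 36 → [6, 6, 5, 4, 3, 36]
append arr[0]+arr[-1] = 6+36 = 42 → [6, 6, 5, 4, 3, 36, 42]
append arr[0]+arr[3] = 6+4 = 10 → [6, 6, 5, 4, 3, 36, 42, 10]
append arr[1]+arr[-1] = 6+10 = 16 → [6, 6, 5, 4, 3, 36, 42, 10, 16]
reverse → [16, 10, 42, 36, 3, 4, 5, 6, 6]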